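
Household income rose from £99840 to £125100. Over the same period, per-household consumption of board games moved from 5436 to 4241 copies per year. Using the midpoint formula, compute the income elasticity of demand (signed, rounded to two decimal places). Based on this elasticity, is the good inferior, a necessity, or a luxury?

%ΔQ = (4241 − 5436)/[( 5436 + 4241)/2] = -1195/4838.5 = -0.246977…
%ΔIncome = (125100 − 99840)/[( 99840 + 125100)/2] = 25260/112470 = 0.224593…
E_income = (-1195/4838.5) / (25260/112470) = -1.0996…
E_income < 0 ⇒ inferior good.

-1.10; inferior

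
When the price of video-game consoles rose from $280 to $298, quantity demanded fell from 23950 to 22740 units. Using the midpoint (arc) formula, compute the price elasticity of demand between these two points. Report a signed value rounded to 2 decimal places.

%ΔQ = (22740 − 23950) / [(23950 + 22740)/2] = -1210/23345 = -0.051831…
%ΔP = (298 − 280) / [(280 + 298)/2] = 18/289 = 0.062283…
Arc Ed = %ΔQ / %ΔP = (-1210/23345) / (18/289) = -0.8321…

-0.83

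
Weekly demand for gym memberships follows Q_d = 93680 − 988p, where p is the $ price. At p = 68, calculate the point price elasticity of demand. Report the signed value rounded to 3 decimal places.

-2.536

dQ_d/dp = −988. At p = 68, Q_d = 93680 − 988(68) = 26496.
Ed = (dQ_d/dp)·(p/Q_d) = −988 × (68/26496) = -2.53562…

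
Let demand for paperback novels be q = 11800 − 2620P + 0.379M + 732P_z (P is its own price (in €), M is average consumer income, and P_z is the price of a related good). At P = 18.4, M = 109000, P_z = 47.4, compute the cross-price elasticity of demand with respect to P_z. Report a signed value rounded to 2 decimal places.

At the given values, q = 11800 − 2620(18.4) + 0.379(109000) + 732(47.4) = 39599.8.
∂q/∂P_z = 732.
E = (732) × (47.4/39599.8) = 0.8761…

0.88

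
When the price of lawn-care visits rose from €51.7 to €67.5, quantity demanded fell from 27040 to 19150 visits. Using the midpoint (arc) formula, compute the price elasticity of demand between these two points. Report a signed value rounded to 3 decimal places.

%ΔQ = (19150 − 27040) / [(27040 + 19150)/2] = -7890/23095 = -0.341632…
%ΔP = (67.5 − 51.7) / [(51.7 + 67.5)/2] = 15.8/59.6 = 0.265100…
Arc Ed = %ΔQ / %ΔP = (-7890/23095) / (15.8/59.6) = -1.28868…

-1.289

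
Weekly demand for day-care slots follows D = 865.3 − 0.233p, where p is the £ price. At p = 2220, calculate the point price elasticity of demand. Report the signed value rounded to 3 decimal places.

-1.486

dD/dp = −0.233. At p = 2220, D = 865.3 − 0.233(2220) = 348.04.
Ed = (dD/dp)·(p/D) = −0.233 × (2220/348.04) = -1.48620…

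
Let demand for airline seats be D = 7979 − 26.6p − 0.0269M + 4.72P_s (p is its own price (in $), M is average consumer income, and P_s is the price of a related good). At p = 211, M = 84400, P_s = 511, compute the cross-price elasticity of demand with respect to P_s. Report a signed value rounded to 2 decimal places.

At the given values, D = 7979 − 26.6(211) − 0.0269(84400) + 4.72(511) = 2507.96.
∂D/∂P_s = 4.72.
E = (4.72) × (511/2507.96) = 0.9617…

0.96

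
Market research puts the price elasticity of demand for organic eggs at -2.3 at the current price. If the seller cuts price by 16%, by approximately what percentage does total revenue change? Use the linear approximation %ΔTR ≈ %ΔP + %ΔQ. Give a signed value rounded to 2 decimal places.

+20.80%

%ΔQ ≈ Ed × %ΔP = (-2.3) × (-16%) = +36.8000%
%ΔTR ≈ %ΔP + %ΔQ = (-16%) + (+36.8000%) = +20.8000%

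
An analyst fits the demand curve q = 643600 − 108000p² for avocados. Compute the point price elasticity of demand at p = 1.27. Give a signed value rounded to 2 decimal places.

dq/dp = −2·108000·p = -274320. At p = 1.27, q = 469406.8.
Ed = (dq/dp)·(p/q) = (-274320) × (1.27/469406.8) = -0.7421…

-0.74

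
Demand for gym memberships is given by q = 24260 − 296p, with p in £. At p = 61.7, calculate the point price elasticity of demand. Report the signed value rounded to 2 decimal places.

-3.05

dq/dp = −296. At p = 61.7, q = 24260 − 296(61.7) = 5996.8.
Ed = (dq/dp)·(p/q) = −296 × (61.7/5996.8) = -3.0454…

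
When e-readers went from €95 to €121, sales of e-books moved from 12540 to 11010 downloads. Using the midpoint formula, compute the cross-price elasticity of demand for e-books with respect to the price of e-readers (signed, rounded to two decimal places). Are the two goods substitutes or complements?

-0.54; complements

%ΔQ_{e-books} = (11010 − 12540)/avg = -1530/11775 = -0.129936…
%ΔP_{e-readers} = (121 − 95)/avg = 26/108 = 0.240740…
E_cross = (-1530/11775) / (26/108) = -0.5397…
E_cross < 0 ⇒ the goods are complements.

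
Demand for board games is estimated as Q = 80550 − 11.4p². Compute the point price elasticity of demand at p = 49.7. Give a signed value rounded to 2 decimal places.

-1.07

dQ/dp = −2·11.4·p = -1133.16. At p = 49.7, Q = 52390.974.
Ed = (dQ/dp)·(p/Q) = (-1133.16) × (49.7/52390.974) = -1.0749…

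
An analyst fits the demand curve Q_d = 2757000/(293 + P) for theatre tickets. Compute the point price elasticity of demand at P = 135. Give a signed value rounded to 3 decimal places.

-0.315

dQ_d/dP = −2757000/(293 + P)² = -15.0504. At P = 135, Q_d = 6441.59.
Ed = (dQ_d/dP)·(P/Q_d) = (-15.0504) × (135/6441.59) = -0.31542…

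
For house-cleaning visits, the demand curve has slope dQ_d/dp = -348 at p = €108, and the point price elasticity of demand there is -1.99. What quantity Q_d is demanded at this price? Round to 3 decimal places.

Ed = (dQ_d/dp)·(p/Q_d) ⇒ Q_d = (dQ_d/dp)·p/Ed = (-348)·108/(-1.99) = 18886.43216…

18886.432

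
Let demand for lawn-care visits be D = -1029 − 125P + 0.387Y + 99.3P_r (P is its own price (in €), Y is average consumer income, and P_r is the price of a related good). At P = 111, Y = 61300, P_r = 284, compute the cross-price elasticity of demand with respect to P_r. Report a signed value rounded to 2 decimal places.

0.76

At the given values, D = -1029 − 125(111) + 0.387(61300) + 99.3(284) = 37020.3.
∂D/∂P_r = 99.3.
E = (99.3) × (284/37020.3) = 0.7617…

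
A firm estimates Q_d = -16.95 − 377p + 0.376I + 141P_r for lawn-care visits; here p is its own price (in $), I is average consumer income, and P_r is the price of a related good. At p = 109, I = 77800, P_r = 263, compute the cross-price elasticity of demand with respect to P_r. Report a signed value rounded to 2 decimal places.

At the given values, Q_d = -16.95 − 377(109) + 0.376(77800) + 141(263) = 25225.85.
∂Q_d/∂P_r = 141.
E = (141) × (263/25225.85) = 1.4700…

1.47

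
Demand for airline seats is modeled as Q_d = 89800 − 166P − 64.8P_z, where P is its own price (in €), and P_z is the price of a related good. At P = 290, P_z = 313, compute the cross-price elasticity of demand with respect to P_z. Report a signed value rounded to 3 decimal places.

At the given values, Q_d = 89800 − 166(290) − 64.8(313) = 21377.6.
∂Q_d/∂P_z = -64.8.
E = (-64.8) × (313/21377.6) = -0.94876…

-0.949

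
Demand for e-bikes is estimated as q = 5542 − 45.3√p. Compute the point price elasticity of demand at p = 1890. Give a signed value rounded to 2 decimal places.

-0.28

dq/dp = −45.3/(2√p) = -0.520999. At p = 1890, q = 3572.62.
Ed = (dq/dp)·(p/q) = (-0.520999) × (1890/3572.62) = -0.2756…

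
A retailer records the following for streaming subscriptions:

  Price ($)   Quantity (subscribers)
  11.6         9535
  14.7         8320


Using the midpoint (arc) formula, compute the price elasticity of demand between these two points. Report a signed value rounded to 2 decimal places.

%ΔQ = (8320 − 9535) / [(9535 + 8320)/2] = -1215/8927.5 = -0.136096…
%ΔP = (14.7 − 11.6) / [(11.6 + 14.7)/2] = 3.1/13.15 = 0.235741…
Arc Ed = %ΔQ / %ΔP = (-1215/8927.5) / (3.1/13.15) = -0.5773…

-0.58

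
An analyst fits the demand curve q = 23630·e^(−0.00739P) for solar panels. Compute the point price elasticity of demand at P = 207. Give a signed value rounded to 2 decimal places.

dq/dP = −0.00739·q = -37.8229. At P = 207, q = 5118.12.
Ed = (dq/dP)·(P/q) = (-37.8229) × (207/5118.12) = -1.5297…

-1.53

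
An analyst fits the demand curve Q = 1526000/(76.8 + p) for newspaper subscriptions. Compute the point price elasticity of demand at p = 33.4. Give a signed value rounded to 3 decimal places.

-0.303

dQ/dp = −1526000/(76.8 + p)² = -125.658. At p = 33.4, Q = 13847.5.
Ed = (dQ/dp)·(p/Q) = (-125.658) × (33.4/13847.5) = -0.30308…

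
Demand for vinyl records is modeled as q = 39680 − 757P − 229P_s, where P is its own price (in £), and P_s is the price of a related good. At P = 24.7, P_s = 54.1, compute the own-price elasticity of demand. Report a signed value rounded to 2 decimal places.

At the given values, q = 39680 − 757(24.7) − 229(54.1) = 8593.2.
∂q/∂P = −757.
E = (-757) × (24.7/8593.2) = -2.1758…

-2.18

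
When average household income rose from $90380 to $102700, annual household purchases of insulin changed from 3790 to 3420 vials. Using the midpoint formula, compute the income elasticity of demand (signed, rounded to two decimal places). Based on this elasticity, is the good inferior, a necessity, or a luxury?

%ΔQ = (3420 − 3790)/[( 3790 + 3420)/2] = -370/3605 = -0.102635…
%ΔIncome = (102700 − 90380)/[( 90380 + 102700)/2] = 12320/96540 = 0.127615…
E_income = (-370/3605) / (12320/96540) = -0.8042…
E_income < 0 ⇒ inferior good.

-0.80; inferior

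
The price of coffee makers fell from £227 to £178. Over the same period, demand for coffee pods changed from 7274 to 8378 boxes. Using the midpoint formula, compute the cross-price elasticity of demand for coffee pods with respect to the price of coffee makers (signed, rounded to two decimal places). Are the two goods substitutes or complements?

%ΔQ_{coffee pods} = (8378 − 7274)/avg = 1104/7826 = 0.141068…
%ΔP_{coffee makers} = (178 − 227)/avg = -49/202.5 = -0.241975…
E_cross = (1104/7826) / (-49/202.5) = -0.5829…
E_cross < 0 ⇒ the goods are complements.

-0.58; complements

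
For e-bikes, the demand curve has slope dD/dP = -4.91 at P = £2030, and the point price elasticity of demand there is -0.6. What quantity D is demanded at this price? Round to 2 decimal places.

16612.17

Ed = (dD/dP)·(P/D) ⇒ D = (dD/dP)·P/Ed = (-4.91)·2030/(-0.6) = 16612.1666…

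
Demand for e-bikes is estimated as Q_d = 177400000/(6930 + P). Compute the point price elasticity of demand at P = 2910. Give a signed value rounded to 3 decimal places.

dQ_d/dP = −177400000/(6930 + P)² = -1.83216. At P = 2910, Q_d = 18028.5.
Ed = (dQ_d/dP)·(P/Q_d) = (-1.83216) × (2910/18028.5) = -0.29573…

-0.296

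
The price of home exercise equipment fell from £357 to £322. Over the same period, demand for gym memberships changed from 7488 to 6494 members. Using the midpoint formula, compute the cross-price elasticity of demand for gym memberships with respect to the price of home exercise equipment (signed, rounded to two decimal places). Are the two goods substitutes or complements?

1.38; substitutes

%ΔQ_{gym memberships} = (6494 − 7488)/avg = -994/6991 = -0.142182…
%ΔP_{home exercise equipment} = (322 − 357)/avg = -35/339.5 = -0.103092…
E_cross = (-994/6991) / (-35/339.5) = 1.3791…
E_cross > 0 ⇒ the goods are substitutes.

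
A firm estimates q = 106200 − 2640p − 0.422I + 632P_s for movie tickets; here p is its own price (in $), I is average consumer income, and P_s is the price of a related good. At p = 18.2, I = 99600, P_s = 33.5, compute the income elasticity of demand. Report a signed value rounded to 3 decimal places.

At the given values, q = 106200 − 2640(18.2) − 0.422(99600) + 632(33.5) = 37292.8.
∂q/∂I = -0.422.
E = (-0.422) × (99600/37292.8) = -1.12705…

-1.127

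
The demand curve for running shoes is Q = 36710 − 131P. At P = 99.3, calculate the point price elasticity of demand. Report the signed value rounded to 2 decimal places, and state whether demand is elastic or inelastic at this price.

dQ/dP = −131. At P = 99.3, Q = 36710 − 131(99.3) = 23701.7.
Ed = (dQ/dP)·(P/Q) = −131 × (99.3/23701.7) = -0.5488…
|Ed| = 0.55 < 1, so demand is inelastic.

-0.55; inelastic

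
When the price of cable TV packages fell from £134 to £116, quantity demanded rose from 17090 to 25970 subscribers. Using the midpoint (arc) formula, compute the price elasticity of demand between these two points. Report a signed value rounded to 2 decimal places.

%ΔQ = (25970 − 17090) / [(17090 + 25970)/2] = 8880/21530 = 0.412447…
%ΔP = (116 − 134) / [(134 + 116)/2] = -18/125 = -0.144
Arc Ed = %ΔQ / %ΔP = (8880/21530) / (-18/125) = -2.8642…

-2.86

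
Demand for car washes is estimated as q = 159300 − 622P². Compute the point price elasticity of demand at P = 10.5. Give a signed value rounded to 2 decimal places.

-1.51

dq/dP = −2·622·P = -13062. At P = 10.5, q = 90724.5.
Ed = (dq/dP)·(P/q) = (-13062) × (10.5/90724.5) = -1.5117…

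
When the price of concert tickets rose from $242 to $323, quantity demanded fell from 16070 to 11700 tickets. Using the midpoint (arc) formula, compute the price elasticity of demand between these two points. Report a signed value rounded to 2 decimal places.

%ΔQ = (11700 − 16070) / [(16070 + 11700)/2] = -4370/13885 = -0.314728…
%ΔP = (323 − 242) / [(242 + 323)/2] = 81/282.5 = 0.286725…
Arc Ed = %ΔQ / %ΔP = (-4370/13885) / (81/282.5) = -1.0976…

-1.10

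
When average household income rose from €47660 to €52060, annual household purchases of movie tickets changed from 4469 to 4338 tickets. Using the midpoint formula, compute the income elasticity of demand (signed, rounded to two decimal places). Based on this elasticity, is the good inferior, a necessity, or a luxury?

-0.34; inferior

%ΔQ = (4338 − 4469)/[( 4469 + 4338)/2] = -131/4403.5 = -0.029749…
%ΔIncome = (52060 − 47660)/[( 47660 + 52060)/2] = 4400/49860 = 0.088247…
E_income = (-131/4403.5) / (4400/49860) = -0.3371…
E_income < 0 ⇒ inferior good.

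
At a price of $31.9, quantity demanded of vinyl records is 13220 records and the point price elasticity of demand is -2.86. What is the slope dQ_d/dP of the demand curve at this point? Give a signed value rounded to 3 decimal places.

-1185.241

Ed = (dQ_d/dP)·(P/Q_d) ⇒ dQ_d/dP = Ed·Q_d/P = (-2.86)·13220/31.9 = -1185.24137…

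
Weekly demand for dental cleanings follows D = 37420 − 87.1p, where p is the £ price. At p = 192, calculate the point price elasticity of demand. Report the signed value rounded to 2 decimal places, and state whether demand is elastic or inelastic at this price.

dD/dp = −87.1. At p = 192, D = 37420 − 87.1(192) = 20696.8.
Ed = (dD/dp)·(p/D) = −87.1 × (192/20696.8) = -0.8080…
|Ed| = 0.81 < 1, so demand is inelastic.

-0.81; inelastic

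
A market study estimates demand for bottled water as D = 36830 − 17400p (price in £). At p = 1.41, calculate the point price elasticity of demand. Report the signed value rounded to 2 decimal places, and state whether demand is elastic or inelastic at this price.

-2.00; elastic

dD/dp = −17400. At p = 1.41, D = 36830 − 17400(1.41) = 12296.
Ed = (dD/dp)·(p/D) = −17400 × (1.41/12296) = -1.9952…
|Ed| = 2.00 > 1, so demand is elastic.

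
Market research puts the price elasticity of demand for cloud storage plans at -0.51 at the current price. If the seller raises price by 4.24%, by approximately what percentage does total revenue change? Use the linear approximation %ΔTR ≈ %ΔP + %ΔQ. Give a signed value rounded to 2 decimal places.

%ΔQ ≈ Ed × %ΔP = (-0.51) × (+4.24%) = -2.1624%
%ΔTR ≈ %ΔP + %ΔQ = (+4.24%) + (-2.1624%) = +2.0776%

+2.08%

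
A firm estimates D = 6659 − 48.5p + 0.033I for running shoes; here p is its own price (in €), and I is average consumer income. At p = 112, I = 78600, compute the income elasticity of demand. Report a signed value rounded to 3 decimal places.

0.679

At the given values, D = 6659 − 48.5(112) + 0.033(78600) = 3820.8.
∂D/∂I = 0.033.
E = (0.033) × (78600/3820.8) = 0.67886…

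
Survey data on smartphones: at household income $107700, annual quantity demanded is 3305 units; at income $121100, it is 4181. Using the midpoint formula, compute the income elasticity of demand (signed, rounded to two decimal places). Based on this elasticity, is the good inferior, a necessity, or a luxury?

%ΔQ = (4181 − 3305)/[( 3305 + 4181)/2] = 876/3743 = 0.234036…
%ΔIncome = (121100 − 107700)/[( 107700 + 121100)/2] = 13400/114400 = 0.117132…
E_income = (876/3743) / (13400/114400) = 1.9980…
E_income > 1 ⇒ normal good, luxury.

2.00; luxury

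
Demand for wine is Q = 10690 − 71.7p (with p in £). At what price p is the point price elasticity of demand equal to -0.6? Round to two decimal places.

Ed = −71.7p/(10690 − 71.7p). Set this equal to -0.6:
71.7p = 0.6·(10690 − 71.7p) ⇒ 71.7p(1 + 0.6) = 0.6·10690
p = 0.6·10690 / (71.7·1.6) = 55.9100…

55.91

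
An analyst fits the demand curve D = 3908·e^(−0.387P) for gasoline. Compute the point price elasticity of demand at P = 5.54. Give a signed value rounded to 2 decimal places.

-2.14

dD/dP = −0.387·D = -177.234. At P = 5.54, D = 457.969.
Ed = (dD/dP)·(P/D) = (-177.234) × (5.54/457.969) = -2.1439…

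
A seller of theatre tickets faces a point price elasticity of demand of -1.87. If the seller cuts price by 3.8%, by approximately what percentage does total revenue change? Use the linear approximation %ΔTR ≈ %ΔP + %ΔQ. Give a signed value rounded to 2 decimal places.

+3.31%

%ΔQ ≈ Ed × %ΔP = (-1.87) × (-3.8%) = +7.1060%
%ΔTR ≈ %ΔP + %ΔQ = (-3.8%) + (+7.1060%) = +3.3060%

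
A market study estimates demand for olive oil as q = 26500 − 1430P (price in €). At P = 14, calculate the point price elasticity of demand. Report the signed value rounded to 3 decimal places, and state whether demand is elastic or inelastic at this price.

-3.090; elastic

dq/dP = −1430. At P = 14, q = 26500 − 1430(14) = 6480.
Ed = (dq/dP)·(P/q) = −1430 × (14/6480) = -3.08950…
|Ed| = 3.090 > 1, so demand is elastic.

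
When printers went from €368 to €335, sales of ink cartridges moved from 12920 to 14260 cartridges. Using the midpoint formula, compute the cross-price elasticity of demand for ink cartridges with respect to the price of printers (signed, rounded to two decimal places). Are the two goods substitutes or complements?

%ΔQ_{ink cartridges} = (14260 − 12920)/avg = 1340/13590 = 0.098601…
%ΔP_{printers} = (335 − 368)/avg = -33/351.5 = -0.093883…
E_cross = (1340/13590) / (-33/351.5) = -1.0502…
E_cross < 0 ⇒ the goods are complements.

-1.05; complements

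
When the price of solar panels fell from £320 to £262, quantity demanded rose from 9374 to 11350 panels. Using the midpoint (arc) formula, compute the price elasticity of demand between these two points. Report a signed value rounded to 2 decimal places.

%ΔQ = (11350 − 9374) / [(9374 + 11350)/2] = 1976/10362 = 0.190696…
%ΔP = (262 − 320) / [(320 + 262)/2] = -58/291 = -0.199312…
Arc Ed = %ΔQ / %ΔP = (1976/10362) / (-58/291) = -0.9567…

-0.96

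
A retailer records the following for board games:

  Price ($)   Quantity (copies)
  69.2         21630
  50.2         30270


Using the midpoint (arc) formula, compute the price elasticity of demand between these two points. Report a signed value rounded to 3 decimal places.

-1.046

%ΔQ = (30270 − 21630) / [(21630 + 30270)/2] = 8640/25950 = 0.332947…
%ΔP = (50.2 − 69.2) / [(69.2 + 50.2)/2] = -19/59.7 = -0.318257…
Arc Ed = %ΔQ / %ΔP = (8640/25950) / (-19/59.7) = -1.04615…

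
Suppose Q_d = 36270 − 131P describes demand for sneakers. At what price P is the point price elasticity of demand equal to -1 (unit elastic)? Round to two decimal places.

Ed = −131P/(36270 − 131P). Set this equal to -1:
131P = 1·(36270 − 131P) ⇒ 131P(1 + 1) = 1·36270
P = 1·36270 / (131·2) = 138.4351…

138.44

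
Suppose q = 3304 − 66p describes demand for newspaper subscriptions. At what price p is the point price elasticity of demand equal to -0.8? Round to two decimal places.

Ed = −66p/(3304 − 66p). Set this equal to -0.8:
66p = 0.8·(3304 − 66p) ⇒ 66p(1 + 0.8) = 0.8·3304
p = 0.8·3304 / (66·1.8) = 22.2491…

22.25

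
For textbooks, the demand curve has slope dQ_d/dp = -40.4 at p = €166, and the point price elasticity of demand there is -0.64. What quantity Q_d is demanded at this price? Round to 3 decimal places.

10478.750

Ed = (dQ_d/dp)·(p/Q_d) ⇒ Q_d = (dQ_d/dp)·p/Ed = (-40.4)·166/(-0.64) = 10478.75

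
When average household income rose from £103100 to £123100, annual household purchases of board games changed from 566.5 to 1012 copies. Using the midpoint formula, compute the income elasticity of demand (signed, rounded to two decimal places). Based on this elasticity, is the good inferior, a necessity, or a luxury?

%ΔQ = (1012 − 566.5)/[( 566.5 + 1012)/2] = 445.5/789.25 = 0.564459…
%ΔIncome = (123100 − 103100)/[( 103100 + 123100)/2] = 20000/113100 = 0.176834…
E_income = (445.5/789.25) / (20000/113100) = 3.1920…
E_income > 1 ⇒ normal good, luxury.

3.19; luxury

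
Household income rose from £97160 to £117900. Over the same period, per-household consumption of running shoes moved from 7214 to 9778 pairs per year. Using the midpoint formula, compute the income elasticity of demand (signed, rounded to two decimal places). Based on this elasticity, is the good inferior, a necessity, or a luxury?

%ΔQ = (9778 − 7214)/[( 7214 + 9778)/2] = 2564/8496 = 0.301789…
%ΔIncome = (117900 − 97160)/[( 97160 + 117900)/2] = 20740/107530 = 0.192876…
E_income = (2564/8496) / (20740/107530) = 1.5646…
E_income > 1 ⇒ normal good, luxury.

1.56; luxury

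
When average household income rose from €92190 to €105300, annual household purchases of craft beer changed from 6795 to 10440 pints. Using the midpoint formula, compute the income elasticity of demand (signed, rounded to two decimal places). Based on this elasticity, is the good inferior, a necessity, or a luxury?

3.19; luxury

%ΔQ = (10440 − 6795)/[( 6795 + 10440)/2] = 3645/8617.5 = 0.422976…
%ΔIncome = (105300 − 92190)/[( 92190 + 105300)/2] = 13110/98745 = 0.132766…
E_income = (3645/8617.5) / (13110/98745) = 3.1858…
E_income > 1 ⇒ normal good, luxury.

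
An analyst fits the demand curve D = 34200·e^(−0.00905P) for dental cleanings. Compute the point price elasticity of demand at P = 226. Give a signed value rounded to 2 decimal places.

dD/dP = −0.00905·D = -40.0325. At P = 226, D = 4423.48.
Ed = (dD/dP)·(P/D) = (-40.0325) × (226/4423.48) = -2.0453

-2.05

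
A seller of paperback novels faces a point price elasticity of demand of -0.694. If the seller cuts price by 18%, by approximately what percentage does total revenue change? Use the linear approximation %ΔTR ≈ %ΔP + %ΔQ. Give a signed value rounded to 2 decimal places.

%ΔQ ≈ Ed × %ΔP = (-0.694) × (-18%) = +12.4920%
%ΔTR ≈ %ΔP + %ΔQ = (-18%) + (+12.4920%) = -5.5080%

-5.51%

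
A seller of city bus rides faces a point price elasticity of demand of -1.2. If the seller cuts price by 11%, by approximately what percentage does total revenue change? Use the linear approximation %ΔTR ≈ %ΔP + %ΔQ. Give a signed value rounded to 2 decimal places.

%ΔQ ≈ Ed × %ΔP = (-1.2) × (-11%) = +13.2000%
%ΔTR ≈ %ΔP + %ΔQ = (-11%) + (+13.2000%) = +2.2000%

+2.20%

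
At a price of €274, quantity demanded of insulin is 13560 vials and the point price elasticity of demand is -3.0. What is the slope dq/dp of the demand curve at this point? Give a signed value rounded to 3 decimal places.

-148.467

Ed = (dq/dp)·(p/q) ⇒ dq/dp = Ed·q/p = (-3.0)·13560/274 = -148.46715…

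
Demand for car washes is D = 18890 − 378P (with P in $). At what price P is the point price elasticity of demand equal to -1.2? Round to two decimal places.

27.26

Ed = −378P/(18890 − 378P). Set this equal to -1.2:
378P = 1.2·(18890 − 378P) ⇒ 378P(1 + 1.2) = 1.2·18890
P = 1.2·18890 / (378·2.2) = 27.2582…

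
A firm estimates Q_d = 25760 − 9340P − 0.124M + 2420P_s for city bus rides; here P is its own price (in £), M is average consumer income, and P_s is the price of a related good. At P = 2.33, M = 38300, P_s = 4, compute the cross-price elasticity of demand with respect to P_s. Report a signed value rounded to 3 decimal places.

At the given values, Q_d = 25760 − 9340(2.33) − 0.124(38300) + 2420(4) = 8928.6.
∂Q_d/∂P_s = 2420.
E = (2420) × (4/8928.6) = 1.08415…

1.084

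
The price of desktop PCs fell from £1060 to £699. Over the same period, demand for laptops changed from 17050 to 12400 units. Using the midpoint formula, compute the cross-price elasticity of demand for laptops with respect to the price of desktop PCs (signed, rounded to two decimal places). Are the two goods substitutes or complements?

0.77; substitutes

%ΔQ_{laptops} = (12400 − 17050)/avg = -4650/14725 = -0.315789…
%ΔP_{desktop PCs} = (699 − 1060)/avg = -361/879.5 = -0.410460…
E_cross = (-4650/14725) / (-361/879.5) = 0.7693…
E_cross > 0 ⇒ the goods are substitutes.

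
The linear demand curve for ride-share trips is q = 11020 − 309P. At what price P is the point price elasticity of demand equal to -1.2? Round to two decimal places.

19.45

Ed = −309P/(11020 − 309P). Set this equal to -1.2:
309P = 1.2·(11020 − 309P) ⇒ 309P(1 + 1.2) = 1.2·11020
P = 1.2·11020 / (309·2.2) = 19.4527…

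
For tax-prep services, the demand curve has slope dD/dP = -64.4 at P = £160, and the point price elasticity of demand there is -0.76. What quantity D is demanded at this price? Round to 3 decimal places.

13557.895

Ed = (dD/dP)·(P/D) ⇒ D = (dD/dP)·P/Ed = (-64.4)·160/(-0.76) = 13557.89473…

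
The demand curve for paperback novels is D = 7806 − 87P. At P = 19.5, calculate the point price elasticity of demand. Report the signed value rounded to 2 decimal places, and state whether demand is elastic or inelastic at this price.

dD/dP = −87. At P = 19.5, D = 7806 − 87(19.5) = 6109.5.
Ed = (dD/dP)·(P/D) = −87 × (19.5/6109.5) = -0.2776…
|Ed| = 0.28 < 1, so demand is inelastic.

-0.28; inelastic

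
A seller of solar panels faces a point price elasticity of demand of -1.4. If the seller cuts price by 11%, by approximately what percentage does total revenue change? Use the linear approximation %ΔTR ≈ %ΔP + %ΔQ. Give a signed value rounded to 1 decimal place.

%ΔQ ≈ Ed × %ΔP = (-1.4) × (-11%) = +15.4000%
%ΔTR ≈ %ΔP + %ΔQ = (-11%) + (+15.4000%) = +4.4000%

+4.4%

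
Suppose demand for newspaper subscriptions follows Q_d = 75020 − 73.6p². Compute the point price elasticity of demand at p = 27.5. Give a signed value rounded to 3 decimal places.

dQ_d/dp = −2·73.6·p = -4048. At p = 27.5, Q_d = 19360.
Ed = (dQ_d/dp)·(p/Q_d) = (-4048) × (27.5/19360) = -5.75

-5.750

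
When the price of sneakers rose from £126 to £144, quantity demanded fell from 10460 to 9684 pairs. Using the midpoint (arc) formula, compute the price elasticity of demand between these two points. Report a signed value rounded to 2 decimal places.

-0.58

%ΔQ = (9684 − 10460) / [(10460 + 9684)/2] = -776/10072 = -0.077045…
%ΔP = (144 − 126) / [(126 + 144)/2] = 18/135 = 0.133333…
Arc Ed = %ΔQ / %ΔP = (-776/10072) / (18/135) = -0.5778…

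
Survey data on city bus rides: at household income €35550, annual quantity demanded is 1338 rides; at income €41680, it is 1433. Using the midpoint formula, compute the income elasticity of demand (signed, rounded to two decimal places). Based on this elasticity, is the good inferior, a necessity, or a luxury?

0.43; necessity

%ΔQ = (1433 − 1338)/[( 1338 + 1433)/2] = 95/1385.5 = 0.068567…
%ΔIncome = (41680 − 35550)/[( 35550 + 41680)/2] = 6130/38615 = 0.158746…
E_income = (95/1385.5) / (6130/38615) = 0.4319…
0 < E_income < 1 ⇒ normal good, necessity.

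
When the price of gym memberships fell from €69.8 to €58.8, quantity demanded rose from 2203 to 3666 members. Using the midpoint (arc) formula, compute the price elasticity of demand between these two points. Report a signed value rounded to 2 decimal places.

-2.91

%ΔQ = (3666 − 2203) / [(2203 + 3666)/2] = 1463/2934.5 = 0.498551…
%ΔP = (58.8 − 69.8) / [(69.8 + 58.8)/2] = -11/64.3 = -0.171073…
Arc Ed = %ΔQ / %ΔP = (1463/2934.5) / (-11/64.3) = -2.9142…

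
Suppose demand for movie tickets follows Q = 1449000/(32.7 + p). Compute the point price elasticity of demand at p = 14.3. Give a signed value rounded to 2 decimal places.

-0.30

dQ/dp = −1449000/(32.7 + p)² = -655.953. At p = 14.3, Q = 30829.8.
Ed = (dQ/dp)·(p/Q) = (-655.953) × (14.3/30829.8) = -0.3042…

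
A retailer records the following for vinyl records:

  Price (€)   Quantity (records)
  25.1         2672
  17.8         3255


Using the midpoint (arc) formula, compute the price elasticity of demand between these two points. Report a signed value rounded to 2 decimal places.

%ΔQ = (3255 − 2672) / [(2672 + 3255)/2] = 583/2963.5 = 0.196726…
%ΔP = (17.8 − 25.1) / [(25.1 + 17.8)/2] = -7.3/21.45 = -0.340326…
Arc Ed = %ΔQ / %ΔP = (583/2963.5) / (-7.3/21.45) = -0.5780…

-0.58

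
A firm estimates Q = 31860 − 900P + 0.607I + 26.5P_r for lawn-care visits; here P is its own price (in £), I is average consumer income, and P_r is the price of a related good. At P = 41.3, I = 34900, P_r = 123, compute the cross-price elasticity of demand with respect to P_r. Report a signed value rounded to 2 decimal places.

0.17

At the given values, Q = 31860 − 900(41.3) + 0.607(34900) + 26.5(123) = 19133.8.
∂Q/∂P_r = 26.5.
E = (26.5) × (123/19133.8) = 0.1703…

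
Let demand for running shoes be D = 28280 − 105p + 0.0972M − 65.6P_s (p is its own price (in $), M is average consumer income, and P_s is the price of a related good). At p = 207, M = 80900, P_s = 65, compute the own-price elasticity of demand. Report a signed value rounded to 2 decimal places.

At the given values, D = 28280 − 105(207) + 0.0972(80900) − 65.6(65) = 10144.48.
∂D/∂p = −105.
E = (-105) × (207/10144.48) = -2.1425…

-2.14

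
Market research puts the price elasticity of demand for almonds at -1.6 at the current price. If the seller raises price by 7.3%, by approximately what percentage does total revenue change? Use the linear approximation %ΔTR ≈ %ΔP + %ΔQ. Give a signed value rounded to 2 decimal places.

%ΔQ ≈ Ed × %ΔP = (-1.6) × (+7.3%) = -11.6800%
%ΔTR ≈ %ΔP + %ΔQ = (+7.3%) + (-11.6800%) = -4.3800%

-4.38%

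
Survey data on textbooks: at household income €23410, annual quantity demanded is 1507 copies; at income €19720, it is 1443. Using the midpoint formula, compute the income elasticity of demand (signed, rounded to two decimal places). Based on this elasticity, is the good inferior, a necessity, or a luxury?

%ΔQ = (1443 − 1507)/[( 1507 + 1443)/2] = -64/1475 = -0.043389…
%ΔIncome = (19720 − 23410)/[( 23410 + 19720)/2] = -3690/21565 = -0.171110…
E_income = (-64/1475) / (-3690/21565) = 0.2535…
0 < E_income < 1 ⇒ normal good, necessity.

0.25; necessity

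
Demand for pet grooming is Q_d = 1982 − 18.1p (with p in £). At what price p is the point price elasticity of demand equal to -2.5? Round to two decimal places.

78.22

Ed = −18.1p/(1982 − 18.1p). Set this equal to -2.5:
18.1p = 2.5·(1982 − 18.1p) ⇒ 18.1p(1 + 2.5) = 2.5·1982
p = 2.5·1982 / (18.1·3.5) = 78.2162…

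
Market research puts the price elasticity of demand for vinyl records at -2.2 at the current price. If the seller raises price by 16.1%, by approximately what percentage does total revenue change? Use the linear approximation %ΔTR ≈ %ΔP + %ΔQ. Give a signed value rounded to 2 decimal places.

-19.32%

%ΔQ ≈ Ed × %ΔP = (-2.2) × (+16.1%) = -35.4200%
%ΔTR ≈ %ΔP + %ΔQ = (+16.1%) + (-35.4200%) = -19.3200%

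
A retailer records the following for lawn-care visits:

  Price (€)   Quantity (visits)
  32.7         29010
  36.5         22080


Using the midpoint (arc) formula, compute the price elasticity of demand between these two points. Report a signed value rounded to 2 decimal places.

-2.47

%ΔQ = (22080 − 29010) / [(29010 + 22080)/2] = -6930/25545 = -0.271285…
%ΔP = (36.5 − 32.7) / [(32.7 + 36.5)/2] = 3.8/34.6 = 0.109826…
Arc Ed = %ΔQ / %ΔP = (-6930/25545) / (3.8/34.6) = -2.4701…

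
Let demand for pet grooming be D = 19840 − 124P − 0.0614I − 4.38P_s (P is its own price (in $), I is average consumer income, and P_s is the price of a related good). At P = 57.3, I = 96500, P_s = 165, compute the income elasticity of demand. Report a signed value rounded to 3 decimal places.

At the given values, D = 19840 − 124(57.3) − 0.0614(96500) − 4.38(165) = 6087.
∂D/∂I = -0.0614.
E = (-0.0614) × (96500/6087) = -0.97340…

-0.973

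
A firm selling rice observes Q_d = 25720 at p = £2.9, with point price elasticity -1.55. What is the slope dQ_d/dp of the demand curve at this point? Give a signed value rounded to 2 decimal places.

Ed = (dQ_d/dp)·(p/Q_d) ⇒ dQ_d/dp = Ed·Q_d/p = (-1.55)·25720/2.9 = -13746.8965…

-13746.90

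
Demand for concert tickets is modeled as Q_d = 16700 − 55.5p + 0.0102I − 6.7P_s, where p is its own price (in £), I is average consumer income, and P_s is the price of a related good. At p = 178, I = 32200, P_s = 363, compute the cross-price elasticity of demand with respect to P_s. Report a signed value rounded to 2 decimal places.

-0.52

At the given values, Q_d = 16700 − 55.5(178) + 0.0102(32200) − 6.7(363) = 4717.34.
∂Q_d/∂P_s = -6.7.
E = (-6.7) × (363/4717.34) = -0.5155…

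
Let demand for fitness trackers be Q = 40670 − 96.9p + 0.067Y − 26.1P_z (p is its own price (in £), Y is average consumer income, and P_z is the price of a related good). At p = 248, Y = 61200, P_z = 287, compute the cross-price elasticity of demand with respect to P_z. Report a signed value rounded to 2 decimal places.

At the given values, Q = 40670 − 96.9(248) + 0.067(61200) − 26.1(287) = 13248.5.
∂Q/∂P_z = -26.1.
E = (-26.1) × (287/13248.5) = -0.5653…

-0.57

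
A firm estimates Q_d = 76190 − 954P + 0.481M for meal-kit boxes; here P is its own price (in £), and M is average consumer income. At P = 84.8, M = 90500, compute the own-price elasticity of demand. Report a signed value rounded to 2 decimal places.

-2.08

At the given values, Q_d = 76190 − 954(84.8) + 0.481(90500) = 38821.3.
∂Q_d/∂P = −954.
E = (-954) × (84.8/38821.3) = -2.0838…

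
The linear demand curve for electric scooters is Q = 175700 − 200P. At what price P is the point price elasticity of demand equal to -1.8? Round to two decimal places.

Ed = −200P/(175700 − 200P). Set this equal to -1.8:
200P = 1.8·(175700 − 200P) ⇒ 200P(1 + 1.8) = 1.8·175700
P = 1.8·175700 / (200·2.8) = 564.75

564.75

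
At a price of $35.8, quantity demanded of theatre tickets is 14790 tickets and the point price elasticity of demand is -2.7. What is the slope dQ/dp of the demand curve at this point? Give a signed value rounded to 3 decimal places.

Ed = (dQ/dp)·(p/Q) ⇒ dQ/dp = Ed·Q/p = (-2.7)·14790/35.8 = -1115.44692…

-1115.447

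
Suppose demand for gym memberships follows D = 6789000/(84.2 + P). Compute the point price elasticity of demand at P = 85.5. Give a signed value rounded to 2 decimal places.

-0.50

dD/dP = −6789000/(84.2 + P)² = -235.745. At P = 85.5, D = 40005.9.
Ed = (dD/dP)·(P/D) = (-235.745) × (85.5/40005.9) = -0.5038…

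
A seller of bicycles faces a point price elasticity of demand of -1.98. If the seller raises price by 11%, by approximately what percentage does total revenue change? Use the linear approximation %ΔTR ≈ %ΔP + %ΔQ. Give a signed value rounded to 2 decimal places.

-10.78%

%ΔQ ≈ Ed × %ΔP = (-1.98) × (+11%) = -21.7800%
%ΔTR ≈ %ΔP + %ΔQ = (+11%) + (-21.7800%) = -10.7800%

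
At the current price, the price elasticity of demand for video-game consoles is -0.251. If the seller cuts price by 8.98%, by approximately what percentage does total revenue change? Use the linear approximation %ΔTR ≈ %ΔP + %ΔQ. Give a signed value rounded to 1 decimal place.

-6.7%

%ΔQ ≈ Ed × %ΔP = (-0.251) × (-8.98%) = +2.2540%
%ΔTR ≈ %ΔP + %ΔQ = (-8.98%) + (+2.2540%) = -6.7260%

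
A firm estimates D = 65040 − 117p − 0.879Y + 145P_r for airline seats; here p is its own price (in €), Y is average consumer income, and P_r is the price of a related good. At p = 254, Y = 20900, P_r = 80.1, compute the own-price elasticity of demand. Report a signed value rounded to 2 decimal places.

At the given values, D = 65040 − 117(254) − 0.879(20900) + 145(80.1) = 28565.4.
∂D/∂p = −117.
E = (-117) × (254/28565.4) = -1.0403…

-1.04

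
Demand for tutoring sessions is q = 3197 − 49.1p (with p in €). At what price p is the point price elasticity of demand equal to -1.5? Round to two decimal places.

39.07

Ed = −49.1p/(3197 − 49.1p). Set this equal to -1.5:
49.1p = 1.5·(3197 − 49.1p) ⇒ 49.1p(1 + 1.5) = 1.5·3197
p = 1.5·3197 / (49.1·2.5) = 39.0672…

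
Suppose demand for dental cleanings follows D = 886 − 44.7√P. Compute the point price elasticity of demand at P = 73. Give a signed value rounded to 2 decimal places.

dD/dP = −44.7/(2√P) = -2.61587. At P = 73, D = 504.083.
Ed = (dD/dP)·(P/D) = (-2.61587) × (73/504.083) = -0.3788…

-0.38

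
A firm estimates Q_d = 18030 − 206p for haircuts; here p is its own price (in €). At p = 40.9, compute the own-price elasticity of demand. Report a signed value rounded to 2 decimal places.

At the given values, Q_d = 18030 − 206(40.9) = 9604.6.
∂Q_d/∂p = −206.
E = (-206) × (40.9/9604.6) = -0.8772…

-0.88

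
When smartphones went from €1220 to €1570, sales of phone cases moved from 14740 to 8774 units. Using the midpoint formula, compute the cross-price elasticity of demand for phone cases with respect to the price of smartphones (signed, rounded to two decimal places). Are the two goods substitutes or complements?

%ΔQ_{phone cases} = (8774 − 14740)/avg = -5966/11757 = -0.507442…
%ΔP_{smartphones} = (1570 − 1220)/avg = 350/1395 = 0.250896…
E_cross = (-5966/11757) / (350/1395) = -2.0225…
E_cross < 0 ⇒ the goods are complements.

-2.02; complements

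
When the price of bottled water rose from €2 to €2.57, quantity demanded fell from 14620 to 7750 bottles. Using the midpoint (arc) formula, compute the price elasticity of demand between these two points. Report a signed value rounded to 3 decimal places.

-2.462

%ΔQ = (7750 − 14620) / [(14620 + 7750)/2] = -6870/11185 = -0.614215…
%ΔP = (2.57 − 2) / [(2 + 2.57)/2] = 0.57/2.285 = 0.249452…
Arc Ed = %ΔQ / %ΔP = (-6870/11185) / (0.57/2.285) = -2.46224…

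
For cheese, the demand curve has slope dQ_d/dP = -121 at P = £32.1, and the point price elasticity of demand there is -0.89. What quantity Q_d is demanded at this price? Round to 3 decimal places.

4364.157

Ed = (dQ_d/dP)·(P/Q_d) ⇒ Q_d = (dQ_d/dP)·P/Ed = (-121)·32.1/(-0.89) = 4364.15730…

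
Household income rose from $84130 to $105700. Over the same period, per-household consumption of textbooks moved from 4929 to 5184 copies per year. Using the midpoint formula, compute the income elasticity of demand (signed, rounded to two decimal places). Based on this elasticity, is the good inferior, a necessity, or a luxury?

%ΔQ = (5184 − 4929)/[( 4929 + 5184)/2] = 255/5056.5 = 0.050430…
%ΔIncome = (105700 − 84130)/[( 84130 + 105700)/2] = 21570/94915 = 0.227255…
E_income = (255/5056.5) / (21570/94915) = 0.2219…
0 < E_income < 1 ⇒ normal good, necessity.

0.22; necessity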